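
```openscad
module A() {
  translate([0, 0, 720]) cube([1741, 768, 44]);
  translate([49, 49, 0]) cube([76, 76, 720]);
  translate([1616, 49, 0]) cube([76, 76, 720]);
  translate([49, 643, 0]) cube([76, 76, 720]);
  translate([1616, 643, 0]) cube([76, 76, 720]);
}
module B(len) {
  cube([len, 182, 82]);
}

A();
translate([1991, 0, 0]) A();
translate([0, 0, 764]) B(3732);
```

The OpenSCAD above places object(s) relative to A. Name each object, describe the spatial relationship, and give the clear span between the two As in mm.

Second table starts at x = 1991; first ends at x = 1741; clear span = 1991 − 1741 = 250 mm.

A is a table. B is a beam. A beam spans the tops of two tables. The clear span between the two tables is 250 mm.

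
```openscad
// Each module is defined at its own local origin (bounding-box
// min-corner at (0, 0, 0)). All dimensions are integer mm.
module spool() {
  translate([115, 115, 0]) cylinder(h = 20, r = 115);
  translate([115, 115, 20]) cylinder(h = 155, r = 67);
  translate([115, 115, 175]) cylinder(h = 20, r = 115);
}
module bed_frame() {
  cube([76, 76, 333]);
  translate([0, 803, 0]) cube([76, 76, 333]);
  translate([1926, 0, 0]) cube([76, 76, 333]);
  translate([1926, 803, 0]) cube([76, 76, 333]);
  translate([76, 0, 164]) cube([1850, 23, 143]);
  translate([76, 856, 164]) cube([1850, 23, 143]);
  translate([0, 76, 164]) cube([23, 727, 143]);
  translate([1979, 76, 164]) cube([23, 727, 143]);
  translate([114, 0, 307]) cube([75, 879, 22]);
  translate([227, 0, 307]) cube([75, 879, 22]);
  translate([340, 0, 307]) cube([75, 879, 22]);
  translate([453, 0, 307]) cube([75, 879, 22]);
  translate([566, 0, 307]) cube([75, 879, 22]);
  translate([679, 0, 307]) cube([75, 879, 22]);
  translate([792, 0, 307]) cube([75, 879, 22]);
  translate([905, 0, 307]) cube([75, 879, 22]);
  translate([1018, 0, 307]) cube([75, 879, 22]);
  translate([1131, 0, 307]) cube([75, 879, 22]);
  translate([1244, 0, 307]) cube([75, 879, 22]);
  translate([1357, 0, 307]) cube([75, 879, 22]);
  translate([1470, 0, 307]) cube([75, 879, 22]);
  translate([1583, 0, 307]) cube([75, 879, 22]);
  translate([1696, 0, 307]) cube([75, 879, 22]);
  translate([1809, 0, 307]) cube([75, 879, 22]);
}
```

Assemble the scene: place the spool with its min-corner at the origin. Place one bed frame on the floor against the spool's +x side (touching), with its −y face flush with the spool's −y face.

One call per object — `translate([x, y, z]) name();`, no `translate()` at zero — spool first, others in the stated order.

spool();
translate([230, 0, 0]) bed_frame();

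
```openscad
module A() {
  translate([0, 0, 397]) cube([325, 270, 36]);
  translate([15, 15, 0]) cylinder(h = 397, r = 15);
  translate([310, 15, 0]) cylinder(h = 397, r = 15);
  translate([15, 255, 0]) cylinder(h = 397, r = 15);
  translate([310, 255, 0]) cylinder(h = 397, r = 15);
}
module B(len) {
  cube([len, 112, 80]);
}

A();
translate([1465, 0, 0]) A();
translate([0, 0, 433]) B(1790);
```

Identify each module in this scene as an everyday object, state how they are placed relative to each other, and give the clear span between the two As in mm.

Second stool starts at x = 1465; first ends at x = 325; clear span = 1465 − 325 = 1140 mm.

A is a stool. B is a beam. A beam spans the tops of two stools. The clear span between the two stools is 1140 mm.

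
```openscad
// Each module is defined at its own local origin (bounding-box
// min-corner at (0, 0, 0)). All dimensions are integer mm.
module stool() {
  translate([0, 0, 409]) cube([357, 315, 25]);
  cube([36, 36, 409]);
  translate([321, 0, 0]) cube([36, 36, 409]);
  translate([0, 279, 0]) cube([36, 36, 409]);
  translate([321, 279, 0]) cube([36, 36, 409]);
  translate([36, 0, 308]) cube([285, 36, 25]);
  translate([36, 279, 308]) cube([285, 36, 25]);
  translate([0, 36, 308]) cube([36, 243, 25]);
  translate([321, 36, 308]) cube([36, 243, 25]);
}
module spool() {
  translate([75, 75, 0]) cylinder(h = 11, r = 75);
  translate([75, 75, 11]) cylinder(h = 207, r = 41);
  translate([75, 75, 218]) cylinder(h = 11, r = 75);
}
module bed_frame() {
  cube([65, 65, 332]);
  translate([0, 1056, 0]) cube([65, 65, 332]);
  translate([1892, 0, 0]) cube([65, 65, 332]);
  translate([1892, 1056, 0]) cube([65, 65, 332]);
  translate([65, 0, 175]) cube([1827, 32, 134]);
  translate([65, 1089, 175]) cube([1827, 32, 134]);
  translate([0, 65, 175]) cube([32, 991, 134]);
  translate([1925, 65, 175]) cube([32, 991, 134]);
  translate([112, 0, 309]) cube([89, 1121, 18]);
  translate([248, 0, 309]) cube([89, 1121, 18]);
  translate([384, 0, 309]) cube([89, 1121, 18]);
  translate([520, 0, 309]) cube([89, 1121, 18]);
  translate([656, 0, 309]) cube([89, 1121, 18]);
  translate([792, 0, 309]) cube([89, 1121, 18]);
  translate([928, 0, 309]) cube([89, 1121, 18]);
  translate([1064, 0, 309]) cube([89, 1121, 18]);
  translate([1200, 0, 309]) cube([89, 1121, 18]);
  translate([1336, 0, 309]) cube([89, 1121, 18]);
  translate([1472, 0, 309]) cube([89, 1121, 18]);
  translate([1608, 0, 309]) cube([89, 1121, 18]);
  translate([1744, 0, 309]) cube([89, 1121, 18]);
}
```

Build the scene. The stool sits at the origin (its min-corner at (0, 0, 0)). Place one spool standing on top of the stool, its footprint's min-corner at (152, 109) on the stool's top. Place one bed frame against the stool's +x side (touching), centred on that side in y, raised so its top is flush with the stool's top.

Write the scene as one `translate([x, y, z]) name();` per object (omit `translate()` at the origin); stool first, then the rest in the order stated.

stool();
translate([152, 109, 434]) spool();
translate([357, -403, 102]) bed_frame();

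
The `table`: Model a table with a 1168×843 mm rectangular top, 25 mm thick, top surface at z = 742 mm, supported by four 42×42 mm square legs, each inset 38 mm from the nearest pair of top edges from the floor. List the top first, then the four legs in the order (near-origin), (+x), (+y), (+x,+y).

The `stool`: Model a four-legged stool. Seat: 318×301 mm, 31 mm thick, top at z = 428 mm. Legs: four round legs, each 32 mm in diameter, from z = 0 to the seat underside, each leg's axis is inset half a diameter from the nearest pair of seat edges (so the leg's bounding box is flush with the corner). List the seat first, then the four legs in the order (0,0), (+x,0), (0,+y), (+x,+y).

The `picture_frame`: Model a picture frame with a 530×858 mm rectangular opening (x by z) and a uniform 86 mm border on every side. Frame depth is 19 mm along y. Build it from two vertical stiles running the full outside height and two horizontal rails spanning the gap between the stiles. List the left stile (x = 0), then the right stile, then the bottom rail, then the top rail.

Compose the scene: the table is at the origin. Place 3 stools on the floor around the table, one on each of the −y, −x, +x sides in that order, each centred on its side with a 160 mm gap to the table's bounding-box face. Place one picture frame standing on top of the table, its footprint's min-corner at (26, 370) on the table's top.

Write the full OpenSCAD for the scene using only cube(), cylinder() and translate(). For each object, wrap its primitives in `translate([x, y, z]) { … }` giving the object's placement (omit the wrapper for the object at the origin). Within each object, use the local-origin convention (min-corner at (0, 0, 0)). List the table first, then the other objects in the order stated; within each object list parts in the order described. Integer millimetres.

translate([0, 0, 717]) cube([1168, 843, 25]);
translate([38, 38, 0]) cube([42, 42, 717]);
translate([1088, 38, 0]) cube([42, 42, 717]);
translate([38, 763, 0]) cube([42, 42, 717]);
translate([1088, 763, 0]) cube([42, 42, 717]);
translate([425, -461, 0]) {
  translate([0, 0, 397]) cube([318, 301, 31]);
  translate([16, 16, 0]) cylinder(h = 397, r = 16);
  translate([302, 16, 0]) cylinder(h = 397, r = 16);
  translate([16, 285, 0]) cylinder(h = 397, r = 16);
  translate([302, 285, 0]) cylinder(h = 397, r = 16);
}
translate([-478, 271, 0]) {
  translate([0, 0, 397]) cube([318, 301, 31]);
  translate([16, 16, 0]) cylinder(h = 397, r = 16);
  translate([302, 16, 0]) cylinder(h = 397, r = 16);
  translate([16, 285, 0]) cylinder(h = 397, r = 16);
  translate([302, 285, 0]) cylinder(h = 397, r = 16);
}
translate([1328, 271, 0]) {
  translate([0, 0, 397]) cube([318, 301, 31]);
  translate([16, 16, 0]) cylinder(h = 397, r = 16);
  translate([302, 16, 0]) cylinder(h = 397, r = 16);
  translate([16, 285, 0]) cylinder(h = 397, r = 16);
  translate([302, 285, 0]) cylinder(h = 397, r = 16);
}
translate([26, 370, 742]) {
  cube([86, 19, 1030]);
  translate([616, 0, 0]) cube([86, 19, 1030]);
  translate([86, 0, 0]) cube([530, 19, 86]);
  translate([86, 0, 944]) cube([530, 19, 86]);
}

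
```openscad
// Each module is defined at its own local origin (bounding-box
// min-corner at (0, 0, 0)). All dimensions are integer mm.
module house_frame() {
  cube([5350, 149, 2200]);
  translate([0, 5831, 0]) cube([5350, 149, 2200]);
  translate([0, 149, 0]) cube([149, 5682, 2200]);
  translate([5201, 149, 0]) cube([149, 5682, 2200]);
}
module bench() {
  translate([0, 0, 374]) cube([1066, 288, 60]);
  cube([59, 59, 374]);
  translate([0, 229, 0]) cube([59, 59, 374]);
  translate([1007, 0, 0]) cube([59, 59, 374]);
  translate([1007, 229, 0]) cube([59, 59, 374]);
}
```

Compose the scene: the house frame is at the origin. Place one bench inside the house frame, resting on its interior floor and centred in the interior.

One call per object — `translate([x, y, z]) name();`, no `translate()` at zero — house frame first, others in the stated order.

house_frame();
translate([2142, 2846, 0]) bench();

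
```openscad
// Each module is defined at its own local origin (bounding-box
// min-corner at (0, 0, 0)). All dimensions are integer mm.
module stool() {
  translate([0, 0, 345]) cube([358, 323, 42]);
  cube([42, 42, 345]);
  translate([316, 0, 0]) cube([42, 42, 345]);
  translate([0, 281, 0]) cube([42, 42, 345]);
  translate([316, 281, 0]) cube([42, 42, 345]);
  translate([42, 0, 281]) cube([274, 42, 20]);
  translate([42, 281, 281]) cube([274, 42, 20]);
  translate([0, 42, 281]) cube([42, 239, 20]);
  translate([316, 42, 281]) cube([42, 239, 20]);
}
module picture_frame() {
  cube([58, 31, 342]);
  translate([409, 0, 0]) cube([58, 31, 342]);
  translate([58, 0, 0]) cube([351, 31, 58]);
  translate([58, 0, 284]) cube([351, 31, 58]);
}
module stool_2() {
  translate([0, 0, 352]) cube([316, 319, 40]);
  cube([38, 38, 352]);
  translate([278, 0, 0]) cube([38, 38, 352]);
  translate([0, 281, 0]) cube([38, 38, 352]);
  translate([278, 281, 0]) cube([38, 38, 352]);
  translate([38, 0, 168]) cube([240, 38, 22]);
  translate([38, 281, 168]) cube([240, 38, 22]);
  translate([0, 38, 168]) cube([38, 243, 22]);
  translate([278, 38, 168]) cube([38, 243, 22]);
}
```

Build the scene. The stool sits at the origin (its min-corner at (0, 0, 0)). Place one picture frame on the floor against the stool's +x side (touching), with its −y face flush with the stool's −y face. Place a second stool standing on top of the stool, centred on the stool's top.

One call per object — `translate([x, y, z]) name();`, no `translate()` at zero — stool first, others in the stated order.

stool();
translate([358, 0, 0]) picture_frame();
translate([21, 2, 387]) stool_2();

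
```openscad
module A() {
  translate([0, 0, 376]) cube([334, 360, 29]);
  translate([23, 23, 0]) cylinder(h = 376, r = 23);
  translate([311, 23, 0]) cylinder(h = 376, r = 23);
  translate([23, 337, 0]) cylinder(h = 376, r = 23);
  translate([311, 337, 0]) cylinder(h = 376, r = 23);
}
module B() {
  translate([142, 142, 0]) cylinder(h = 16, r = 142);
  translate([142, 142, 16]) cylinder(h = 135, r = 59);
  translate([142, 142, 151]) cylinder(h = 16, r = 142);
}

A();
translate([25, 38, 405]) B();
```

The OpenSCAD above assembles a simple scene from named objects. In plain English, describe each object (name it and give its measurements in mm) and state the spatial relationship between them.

A is a four-legged stool. The seat is a 334×360×29 mm slab whose top surface is at z = 405 mm; four round legs, each 46 mm in diameter, run from the floor (z = 0) to the underside of the seat, each leg's axis is inset half a diameter from the nearest pair of seat edges (so the leg's bounding box is flush with the corner).

B is a spool: two coaxial disc flanges of radius 142 mm and thickness 16 mm, joined by a core cylinder of radius 59 mm and height 135 mm. The lower flange rests on z = 0 and the three cylinders share a vertical axis.

The spool is on top of the stool, centred.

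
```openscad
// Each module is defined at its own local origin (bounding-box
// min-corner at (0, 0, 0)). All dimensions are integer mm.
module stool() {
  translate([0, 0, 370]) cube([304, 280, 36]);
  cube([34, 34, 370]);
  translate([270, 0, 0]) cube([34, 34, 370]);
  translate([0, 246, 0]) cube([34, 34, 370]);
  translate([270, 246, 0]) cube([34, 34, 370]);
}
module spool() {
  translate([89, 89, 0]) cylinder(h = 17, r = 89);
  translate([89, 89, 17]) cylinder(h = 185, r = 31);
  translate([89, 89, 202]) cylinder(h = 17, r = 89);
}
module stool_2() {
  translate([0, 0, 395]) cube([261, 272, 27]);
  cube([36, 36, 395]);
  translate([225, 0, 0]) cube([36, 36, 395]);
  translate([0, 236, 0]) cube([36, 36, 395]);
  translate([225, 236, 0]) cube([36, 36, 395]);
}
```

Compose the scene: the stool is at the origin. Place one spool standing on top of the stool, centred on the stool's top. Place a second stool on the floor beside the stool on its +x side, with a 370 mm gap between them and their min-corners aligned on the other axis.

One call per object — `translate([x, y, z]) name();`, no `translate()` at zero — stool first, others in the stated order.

stool();
translate([63, 51, 406]) spool();
translate([674, 0, 0]) stool_2();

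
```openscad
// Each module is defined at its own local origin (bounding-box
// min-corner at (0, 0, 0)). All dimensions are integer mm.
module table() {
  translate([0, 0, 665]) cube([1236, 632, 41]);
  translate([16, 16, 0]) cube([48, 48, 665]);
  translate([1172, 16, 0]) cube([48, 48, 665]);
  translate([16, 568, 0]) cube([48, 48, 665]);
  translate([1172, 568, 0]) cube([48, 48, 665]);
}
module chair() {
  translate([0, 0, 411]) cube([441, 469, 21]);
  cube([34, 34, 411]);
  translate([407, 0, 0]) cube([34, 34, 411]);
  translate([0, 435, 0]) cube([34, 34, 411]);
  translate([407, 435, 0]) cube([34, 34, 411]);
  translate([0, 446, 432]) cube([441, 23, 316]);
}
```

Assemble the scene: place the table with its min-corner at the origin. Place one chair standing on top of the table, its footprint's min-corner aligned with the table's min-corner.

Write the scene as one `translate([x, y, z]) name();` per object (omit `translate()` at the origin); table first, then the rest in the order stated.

table();
translate([0, 0, 706]) chair();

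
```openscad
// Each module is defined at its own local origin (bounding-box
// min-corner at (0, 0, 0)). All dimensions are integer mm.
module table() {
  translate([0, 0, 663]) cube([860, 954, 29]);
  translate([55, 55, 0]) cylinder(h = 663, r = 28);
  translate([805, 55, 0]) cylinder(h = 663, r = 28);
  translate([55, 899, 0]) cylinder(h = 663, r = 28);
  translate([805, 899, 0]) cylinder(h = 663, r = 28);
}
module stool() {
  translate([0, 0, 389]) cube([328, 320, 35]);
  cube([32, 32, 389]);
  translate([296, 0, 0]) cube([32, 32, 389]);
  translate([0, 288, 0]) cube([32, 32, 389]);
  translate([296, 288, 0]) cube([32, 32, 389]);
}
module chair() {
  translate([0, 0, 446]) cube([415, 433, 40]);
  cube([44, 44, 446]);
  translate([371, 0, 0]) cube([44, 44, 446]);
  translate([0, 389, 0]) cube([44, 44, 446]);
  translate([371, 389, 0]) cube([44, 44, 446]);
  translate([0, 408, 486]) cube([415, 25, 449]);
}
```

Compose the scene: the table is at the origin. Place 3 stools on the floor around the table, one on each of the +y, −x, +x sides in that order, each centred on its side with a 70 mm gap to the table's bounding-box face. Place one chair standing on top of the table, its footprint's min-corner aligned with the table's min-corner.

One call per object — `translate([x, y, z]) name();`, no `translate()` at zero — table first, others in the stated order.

table();
translate([266, 1024, 0]) stool();
translate([-398, 317, 0]) stool();
translate([930, 317, 0]) stool();
translate([0, 0, 692]) chair();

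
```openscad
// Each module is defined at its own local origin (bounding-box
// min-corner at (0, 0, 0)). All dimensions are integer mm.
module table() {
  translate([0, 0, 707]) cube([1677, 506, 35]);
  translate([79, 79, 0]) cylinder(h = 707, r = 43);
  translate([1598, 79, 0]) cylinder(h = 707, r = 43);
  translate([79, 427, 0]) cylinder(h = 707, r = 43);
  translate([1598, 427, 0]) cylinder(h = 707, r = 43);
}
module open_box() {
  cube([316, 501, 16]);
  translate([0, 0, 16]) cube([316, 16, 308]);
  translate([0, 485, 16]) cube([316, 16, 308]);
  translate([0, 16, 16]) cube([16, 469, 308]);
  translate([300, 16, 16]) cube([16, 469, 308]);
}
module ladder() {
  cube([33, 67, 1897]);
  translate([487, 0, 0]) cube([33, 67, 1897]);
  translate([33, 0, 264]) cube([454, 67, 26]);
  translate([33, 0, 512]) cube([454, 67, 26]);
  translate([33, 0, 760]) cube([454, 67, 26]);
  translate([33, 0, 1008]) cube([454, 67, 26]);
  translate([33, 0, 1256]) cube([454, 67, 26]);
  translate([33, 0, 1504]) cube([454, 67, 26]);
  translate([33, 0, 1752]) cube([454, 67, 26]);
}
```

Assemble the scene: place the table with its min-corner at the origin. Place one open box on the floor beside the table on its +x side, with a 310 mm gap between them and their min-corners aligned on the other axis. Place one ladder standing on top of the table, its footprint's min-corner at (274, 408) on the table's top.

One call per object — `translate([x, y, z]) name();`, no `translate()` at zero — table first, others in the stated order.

table();
translate([1987, 0, 0]) open_box();
translate([274, 408, 742]) ladder();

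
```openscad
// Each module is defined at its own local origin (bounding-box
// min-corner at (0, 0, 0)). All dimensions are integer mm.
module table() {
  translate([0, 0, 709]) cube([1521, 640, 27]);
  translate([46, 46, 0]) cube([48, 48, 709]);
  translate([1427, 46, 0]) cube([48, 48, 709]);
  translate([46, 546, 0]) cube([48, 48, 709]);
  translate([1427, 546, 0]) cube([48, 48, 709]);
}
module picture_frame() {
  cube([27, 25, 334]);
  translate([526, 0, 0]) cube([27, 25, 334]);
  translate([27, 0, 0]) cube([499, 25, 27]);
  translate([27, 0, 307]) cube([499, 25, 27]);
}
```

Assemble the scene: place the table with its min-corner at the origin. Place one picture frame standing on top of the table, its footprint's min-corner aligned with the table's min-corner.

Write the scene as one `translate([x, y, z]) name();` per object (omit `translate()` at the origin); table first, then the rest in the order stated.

table();
translate([0, 0, 736]) picture_frame();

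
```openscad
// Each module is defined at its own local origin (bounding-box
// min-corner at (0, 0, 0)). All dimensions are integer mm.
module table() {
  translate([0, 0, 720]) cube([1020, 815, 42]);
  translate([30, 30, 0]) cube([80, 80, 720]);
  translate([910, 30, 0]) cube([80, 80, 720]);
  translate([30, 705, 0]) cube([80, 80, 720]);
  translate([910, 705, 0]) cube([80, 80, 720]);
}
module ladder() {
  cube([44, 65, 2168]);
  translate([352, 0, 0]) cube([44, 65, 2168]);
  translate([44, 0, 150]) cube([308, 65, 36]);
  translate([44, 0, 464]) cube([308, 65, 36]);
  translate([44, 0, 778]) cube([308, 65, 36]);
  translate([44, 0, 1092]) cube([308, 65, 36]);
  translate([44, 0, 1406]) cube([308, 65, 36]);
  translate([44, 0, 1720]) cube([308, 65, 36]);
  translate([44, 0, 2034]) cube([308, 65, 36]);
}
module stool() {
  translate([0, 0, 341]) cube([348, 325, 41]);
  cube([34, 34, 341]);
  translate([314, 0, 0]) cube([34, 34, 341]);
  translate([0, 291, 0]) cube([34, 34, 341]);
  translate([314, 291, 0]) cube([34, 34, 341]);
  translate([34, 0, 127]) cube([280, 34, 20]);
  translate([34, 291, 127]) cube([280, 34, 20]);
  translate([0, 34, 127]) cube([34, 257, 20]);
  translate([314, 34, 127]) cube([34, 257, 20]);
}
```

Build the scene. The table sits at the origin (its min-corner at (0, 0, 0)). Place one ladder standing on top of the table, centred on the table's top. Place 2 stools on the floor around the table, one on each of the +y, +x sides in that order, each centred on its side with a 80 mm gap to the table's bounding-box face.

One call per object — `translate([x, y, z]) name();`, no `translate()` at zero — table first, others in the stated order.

table();
translate([312, 375, 762]) ladder();
translate([336, 895, 0]) stool();
translate([1100, 245, 0]) stool();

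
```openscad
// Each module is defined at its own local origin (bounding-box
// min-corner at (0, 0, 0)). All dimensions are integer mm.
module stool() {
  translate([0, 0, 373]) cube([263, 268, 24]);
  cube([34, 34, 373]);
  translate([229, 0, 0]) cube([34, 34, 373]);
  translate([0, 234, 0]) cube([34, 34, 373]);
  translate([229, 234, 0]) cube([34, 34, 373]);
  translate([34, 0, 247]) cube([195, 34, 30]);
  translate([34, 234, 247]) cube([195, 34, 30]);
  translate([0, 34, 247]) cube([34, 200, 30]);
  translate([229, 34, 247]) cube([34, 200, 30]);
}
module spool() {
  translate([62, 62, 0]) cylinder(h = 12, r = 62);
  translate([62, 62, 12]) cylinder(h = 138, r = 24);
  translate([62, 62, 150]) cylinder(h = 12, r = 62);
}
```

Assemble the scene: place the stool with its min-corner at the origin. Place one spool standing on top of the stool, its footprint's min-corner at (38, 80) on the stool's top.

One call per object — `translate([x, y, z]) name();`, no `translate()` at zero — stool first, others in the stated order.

stool();
translate([38, 80, 397]) spool();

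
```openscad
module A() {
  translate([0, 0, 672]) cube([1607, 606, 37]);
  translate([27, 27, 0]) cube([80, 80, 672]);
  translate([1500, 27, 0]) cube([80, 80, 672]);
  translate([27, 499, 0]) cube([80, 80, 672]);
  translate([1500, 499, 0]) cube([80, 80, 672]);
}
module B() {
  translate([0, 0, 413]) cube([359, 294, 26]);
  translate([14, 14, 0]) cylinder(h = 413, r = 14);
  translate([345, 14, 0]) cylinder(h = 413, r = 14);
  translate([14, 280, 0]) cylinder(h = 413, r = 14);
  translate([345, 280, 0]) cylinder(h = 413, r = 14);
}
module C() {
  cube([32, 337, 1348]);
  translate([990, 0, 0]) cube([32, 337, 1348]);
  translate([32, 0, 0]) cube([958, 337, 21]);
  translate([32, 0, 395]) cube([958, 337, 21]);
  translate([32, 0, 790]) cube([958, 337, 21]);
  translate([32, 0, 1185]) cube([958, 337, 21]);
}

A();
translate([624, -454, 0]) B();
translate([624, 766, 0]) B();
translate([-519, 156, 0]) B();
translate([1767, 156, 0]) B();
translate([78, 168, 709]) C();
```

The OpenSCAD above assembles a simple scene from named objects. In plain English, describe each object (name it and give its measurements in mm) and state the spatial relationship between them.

A is a table: top 1607 mm (x) × 606 mm (y), 37 mm thick, upper face at z = 709 mm, on four 80×80 mm square legs, each inset 27 mm from the nearest pair of top edges, running from z = 0 to the bottom of the top.

B is a four-legged stool. The seat is 359×294 mm, 26 mm thick, top at z = 439 mm. It stands on four round legs, each 28 mm in diameter, from z = 0 to the seat underside, each leg's axis is inset half a diameter from the nearest pair of seat edges (so the leg's bounding box is flush with the corner).

C is a bookshelf 1022 mm wide overall, 337 mm deep and 1348 mm tall. The two sides are 32 mm thick vertical panels. 4 horizontal shelves of 21 mm thickness span between the inner faces of the sides; the lowest shelf sits on the floor and shelves are stacked with a clear vertical gap of 374 mm between each pair.

Four stools sit around the table at the −y, +y, −x, +x sides. The bookshelf is on top of the table.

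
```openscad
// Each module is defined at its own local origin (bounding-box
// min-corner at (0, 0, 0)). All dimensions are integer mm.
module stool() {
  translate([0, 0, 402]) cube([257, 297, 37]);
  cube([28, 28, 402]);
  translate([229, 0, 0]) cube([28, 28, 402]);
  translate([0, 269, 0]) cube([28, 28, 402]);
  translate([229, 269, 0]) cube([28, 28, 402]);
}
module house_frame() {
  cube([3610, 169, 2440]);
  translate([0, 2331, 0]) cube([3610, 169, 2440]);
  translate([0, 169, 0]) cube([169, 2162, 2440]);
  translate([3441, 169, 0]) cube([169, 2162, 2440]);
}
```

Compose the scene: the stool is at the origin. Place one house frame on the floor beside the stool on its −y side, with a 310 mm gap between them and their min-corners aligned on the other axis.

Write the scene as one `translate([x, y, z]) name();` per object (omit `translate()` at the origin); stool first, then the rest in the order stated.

stool();
translate([0, -2810, 0]) house_frame();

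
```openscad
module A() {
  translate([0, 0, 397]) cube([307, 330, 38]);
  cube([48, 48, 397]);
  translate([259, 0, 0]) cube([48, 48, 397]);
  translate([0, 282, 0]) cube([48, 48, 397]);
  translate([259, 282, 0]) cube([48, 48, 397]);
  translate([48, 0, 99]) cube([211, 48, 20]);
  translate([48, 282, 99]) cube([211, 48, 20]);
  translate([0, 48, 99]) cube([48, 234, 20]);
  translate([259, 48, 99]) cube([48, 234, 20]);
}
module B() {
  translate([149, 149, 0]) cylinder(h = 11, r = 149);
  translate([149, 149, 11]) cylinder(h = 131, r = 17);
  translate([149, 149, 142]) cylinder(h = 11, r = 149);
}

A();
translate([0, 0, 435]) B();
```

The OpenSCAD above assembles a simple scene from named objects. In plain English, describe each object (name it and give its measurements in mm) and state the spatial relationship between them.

A is a simple wooden stool: a rectangular seat 307 mm (x) by 330 mm (y), 38 mm thick, top face at z = 435 mm, on four square legs, each 48×48 mm in cross-section. The legs rest on z = 0, each flush with a corner of the seat. Four stretchers, 48 mm wide and 20 mm tall, connect adjacent legs with their undersides at z = 99 mm, each running between the inner faces of the legs it joins and aligned with the legs' outer faces on the other axis.

B is a spool: two coaxial disc flanges of radius 149 mm and thickness 11 mm, joined by a core cylinder of radius 17 mm and height 131 mm. The lower flange rests on z = 0 and the three cylinders share a vertical axis.

The spool is on top of the stool.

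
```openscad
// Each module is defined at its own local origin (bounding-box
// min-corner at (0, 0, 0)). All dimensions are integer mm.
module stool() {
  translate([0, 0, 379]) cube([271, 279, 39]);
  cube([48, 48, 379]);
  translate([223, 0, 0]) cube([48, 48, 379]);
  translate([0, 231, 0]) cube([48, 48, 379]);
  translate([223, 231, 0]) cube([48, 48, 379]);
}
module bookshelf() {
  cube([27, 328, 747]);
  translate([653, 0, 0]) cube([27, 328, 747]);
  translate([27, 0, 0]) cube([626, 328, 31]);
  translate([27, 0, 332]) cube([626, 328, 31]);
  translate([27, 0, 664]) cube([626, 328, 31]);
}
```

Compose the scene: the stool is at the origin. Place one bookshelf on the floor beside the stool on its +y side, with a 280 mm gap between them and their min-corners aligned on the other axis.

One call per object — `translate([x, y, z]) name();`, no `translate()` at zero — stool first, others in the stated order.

stool();
translate([0, 559, 0]) bookshelf();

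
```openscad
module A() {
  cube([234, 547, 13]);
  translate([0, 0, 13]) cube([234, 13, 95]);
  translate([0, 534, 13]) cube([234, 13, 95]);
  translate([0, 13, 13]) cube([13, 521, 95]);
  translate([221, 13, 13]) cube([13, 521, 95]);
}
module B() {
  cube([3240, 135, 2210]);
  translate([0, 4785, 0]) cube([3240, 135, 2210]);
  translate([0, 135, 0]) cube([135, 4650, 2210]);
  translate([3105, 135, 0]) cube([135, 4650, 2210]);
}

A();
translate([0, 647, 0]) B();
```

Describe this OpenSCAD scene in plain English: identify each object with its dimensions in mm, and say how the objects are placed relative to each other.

A is an open storage box with external size 234×547×108 mm and wall thickness 13 mm (the base is also 13 mm thick). The base covers the whole footprint; the four walls stand on the base, with the y-facing walls full-width and the x-facing walls fitting between their inner faces.

B is a box-shaped house frame (walls only): outside footprint 3240×4920 mm, wall height 2210 mm, wall thickness 135 mm. The two y-facing walls run the full x-width; the two x-facing walls fit between the inner faces of the y-facing walls.

The house frame is on the floor beside the open box on its +y side.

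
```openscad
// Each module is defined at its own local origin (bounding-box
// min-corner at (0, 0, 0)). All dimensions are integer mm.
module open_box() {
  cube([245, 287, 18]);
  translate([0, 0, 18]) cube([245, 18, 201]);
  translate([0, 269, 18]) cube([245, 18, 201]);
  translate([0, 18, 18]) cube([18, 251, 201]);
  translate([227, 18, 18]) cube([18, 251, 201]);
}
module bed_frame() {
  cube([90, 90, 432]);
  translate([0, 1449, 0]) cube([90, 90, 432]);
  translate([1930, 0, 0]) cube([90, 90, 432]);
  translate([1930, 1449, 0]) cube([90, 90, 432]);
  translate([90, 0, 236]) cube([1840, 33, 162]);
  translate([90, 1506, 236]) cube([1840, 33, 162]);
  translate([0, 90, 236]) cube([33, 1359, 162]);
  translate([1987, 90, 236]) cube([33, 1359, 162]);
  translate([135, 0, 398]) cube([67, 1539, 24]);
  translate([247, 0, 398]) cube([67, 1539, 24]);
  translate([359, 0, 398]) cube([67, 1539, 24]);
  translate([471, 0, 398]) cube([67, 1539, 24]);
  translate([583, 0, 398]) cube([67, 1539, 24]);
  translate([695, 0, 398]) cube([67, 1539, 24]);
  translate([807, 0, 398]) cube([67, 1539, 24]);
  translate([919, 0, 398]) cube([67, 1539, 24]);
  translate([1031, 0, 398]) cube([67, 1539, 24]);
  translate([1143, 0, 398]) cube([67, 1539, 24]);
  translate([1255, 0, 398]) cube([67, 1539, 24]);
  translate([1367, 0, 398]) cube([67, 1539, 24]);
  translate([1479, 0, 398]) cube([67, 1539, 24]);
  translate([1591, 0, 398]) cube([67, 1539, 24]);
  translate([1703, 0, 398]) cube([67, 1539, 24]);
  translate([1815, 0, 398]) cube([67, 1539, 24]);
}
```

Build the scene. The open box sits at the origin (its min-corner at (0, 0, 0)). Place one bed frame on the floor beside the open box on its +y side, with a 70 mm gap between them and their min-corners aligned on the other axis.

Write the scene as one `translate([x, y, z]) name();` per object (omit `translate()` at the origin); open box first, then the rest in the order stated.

open_box();
translate([0, 357, 0]) bed_frame();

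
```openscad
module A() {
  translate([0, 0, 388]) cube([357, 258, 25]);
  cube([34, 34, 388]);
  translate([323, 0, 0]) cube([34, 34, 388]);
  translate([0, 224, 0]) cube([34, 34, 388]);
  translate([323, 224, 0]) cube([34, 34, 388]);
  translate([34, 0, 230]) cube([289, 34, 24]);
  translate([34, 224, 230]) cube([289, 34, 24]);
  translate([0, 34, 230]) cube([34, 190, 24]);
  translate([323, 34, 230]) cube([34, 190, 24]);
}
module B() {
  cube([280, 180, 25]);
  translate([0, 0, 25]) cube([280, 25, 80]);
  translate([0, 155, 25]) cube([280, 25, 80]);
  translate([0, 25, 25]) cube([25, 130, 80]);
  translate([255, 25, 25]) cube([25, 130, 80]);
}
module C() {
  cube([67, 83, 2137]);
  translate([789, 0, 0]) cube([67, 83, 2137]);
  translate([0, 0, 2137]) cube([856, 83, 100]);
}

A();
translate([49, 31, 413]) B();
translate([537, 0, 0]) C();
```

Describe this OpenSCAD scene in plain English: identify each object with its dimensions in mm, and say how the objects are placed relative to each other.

A is a four-legged stool. The seat is a 357×258×25 mm slab whose top surface is at z = 413 mm; four square legs, each 34×34 mm in cross-section, run from the floor (z = 0) to the underside of the seat, each flush with a corner of the seat. Four stretchers, 34 mm wide and 24 mm tall, connect adjacent legs with their undersides at z = 230 mm, each running between the inner faces of the legs it joins and aligned with the legs' outer faces on the other axis.

B is an open storage box with external size 280×180×105 mm and wall thickness 25 mm (the base is also 25 mm thick). The base covers the whole footprint; the four walls stand on the base, with the y-facing walls full-width and the x-facing walls fitting between their inner faces.

C is a door frame. The clear opening is 722 mm wide and 2137 mm high. Two 67 mm wide jambs, 83 mm deep, stand either side of the opening from the floor to the top of the opening. A 100 mm thick head sits across the top of both jambs, spanning the full outside width of the frame.

The open box is on top of the stool. The door frame is on the floor beside the stool on its +x side.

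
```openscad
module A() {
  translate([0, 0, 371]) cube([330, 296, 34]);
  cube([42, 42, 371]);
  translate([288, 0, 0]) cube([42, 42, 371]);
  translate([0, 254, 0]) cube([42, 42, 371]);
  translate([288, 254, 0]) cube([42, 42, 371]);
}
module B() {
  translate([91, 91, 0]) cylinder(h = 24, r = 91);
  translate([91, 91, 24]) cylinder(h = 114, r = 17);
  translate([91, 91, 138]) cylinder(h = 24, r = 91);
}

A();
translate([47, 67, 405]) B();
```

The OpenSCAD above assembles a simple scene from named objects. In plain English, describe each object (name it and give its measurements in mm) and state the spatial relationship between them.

A is a four-legged stool. The seat is a 330×296×34 mm slab whose top surface is at z = 405 mm; four square legs, each 42×42 mm in cross-section, run from the floor (z = 0) to the underside of the seat, each flush with a corner of the seat.

B is a spool: two coaxial disc flanges of radius 91 mm and thickness 24 mm, joined by a core cylinder of radius 17 mm and height 114 mm. The lower flange rests on z = 0 and the three cylinders share a vertical axis.

The spool is on top of the stool.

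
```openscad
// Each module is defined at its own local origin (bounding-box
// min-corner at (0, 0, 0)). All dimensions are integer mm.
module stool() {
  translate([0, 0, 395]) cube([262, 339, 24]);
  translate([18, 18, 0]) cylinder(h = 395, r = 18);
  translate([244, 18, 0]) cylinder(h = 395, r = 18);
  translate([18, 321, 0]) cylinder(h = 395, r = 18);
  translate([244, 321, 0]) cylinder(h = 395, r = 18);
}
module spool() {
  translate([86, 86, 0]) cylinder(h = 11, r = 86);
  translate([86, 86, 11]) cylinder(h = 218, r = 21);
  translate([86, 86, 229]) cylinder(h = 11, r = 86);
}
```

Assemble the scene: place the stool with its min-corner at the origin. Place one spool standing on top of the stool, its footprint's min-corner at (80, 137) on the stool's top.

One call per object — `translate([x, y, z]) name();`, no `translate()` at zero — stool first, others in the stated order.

stool();
translate([80, 137, 419]) spool();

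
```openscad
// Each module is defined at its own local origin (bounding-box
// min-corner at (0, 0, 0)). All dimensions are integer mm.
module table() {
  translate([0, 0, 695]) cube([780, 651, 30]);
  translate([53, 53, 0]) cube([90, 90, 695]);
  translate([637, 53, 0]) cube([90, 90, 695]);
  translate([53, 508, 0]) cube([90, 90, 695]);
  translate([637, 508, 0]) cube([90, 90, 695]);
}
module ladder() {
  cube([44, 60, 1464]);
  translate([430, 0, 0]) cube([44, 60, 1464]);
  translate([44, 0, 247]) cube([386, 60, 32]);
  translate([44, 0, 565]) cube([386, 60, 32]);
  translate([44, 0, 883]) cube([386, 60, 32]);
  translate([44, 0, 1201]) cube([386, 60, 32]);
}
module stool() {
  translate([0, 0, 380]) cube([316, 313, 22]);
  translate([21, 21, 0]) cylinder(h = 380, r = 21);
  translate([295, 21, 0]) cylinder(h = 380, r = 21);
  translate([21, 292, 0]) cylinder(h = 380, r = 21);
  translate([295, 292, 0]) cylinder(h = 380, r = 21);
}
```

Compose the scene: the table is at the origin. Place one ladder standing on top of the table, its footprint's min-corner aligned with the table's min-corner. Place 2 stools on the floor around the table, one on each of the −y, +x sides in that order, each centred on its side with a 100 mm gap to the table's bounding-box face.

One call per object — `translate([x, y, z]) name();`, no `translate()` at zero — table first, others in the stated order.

table();
translate([0, 0, 725]) ladder();
translate([232, -413, 0]) stool();
translate([880, 169, 0]) stool();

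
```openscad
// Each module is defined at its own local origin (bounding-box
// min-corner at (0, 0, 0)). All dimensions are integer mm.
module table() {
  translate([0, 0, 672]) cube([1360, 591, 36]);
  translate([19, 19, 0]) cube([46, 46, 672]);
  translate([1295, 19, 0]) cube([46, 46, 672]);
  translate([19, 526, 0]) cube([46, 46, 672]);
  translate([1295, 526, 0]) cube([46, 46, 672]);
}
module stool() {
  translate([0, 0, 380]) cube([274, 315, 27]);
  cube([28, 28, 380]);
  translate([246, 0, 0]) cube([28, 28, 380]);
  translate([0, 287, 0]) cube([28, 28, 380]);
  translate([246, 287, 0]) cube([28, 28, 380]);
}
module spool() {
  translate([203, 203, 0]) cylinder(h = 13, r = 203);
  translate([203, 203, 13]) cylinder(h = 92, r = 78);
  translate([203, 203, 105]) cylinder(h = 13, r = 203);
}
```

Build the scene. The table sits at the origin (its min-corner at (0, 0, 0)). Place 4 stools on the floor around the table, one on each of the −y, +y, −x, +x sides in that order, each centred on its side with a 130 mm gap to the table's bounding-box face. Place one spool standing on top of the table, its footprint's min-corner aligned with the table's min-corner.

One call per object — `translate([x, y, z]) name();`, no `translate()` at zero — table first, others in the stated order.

table();
translate([543, -445, 0]) stool();
translate([543, 721, 0]) stool();
translate([-404, 138, 0]) stool();
translate([1490, 138, 0]) stool();
translate([0, 0, 708]) spool();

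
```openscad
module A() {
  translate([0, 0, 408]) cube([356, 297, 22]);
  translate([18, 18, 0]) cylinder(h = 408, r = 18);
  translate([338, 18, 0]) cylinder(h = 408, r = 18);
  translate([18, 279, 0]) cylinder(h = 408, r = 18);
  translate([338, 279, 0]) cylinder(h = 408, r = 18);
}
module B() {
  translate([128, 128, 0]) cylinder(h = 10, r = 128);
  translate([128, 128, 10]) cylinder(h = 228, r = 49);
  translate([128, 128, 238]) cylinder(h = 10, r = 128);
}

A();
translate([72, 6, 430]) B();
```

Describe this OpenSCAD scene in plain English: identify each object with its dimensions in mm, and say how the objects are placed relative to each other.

A is a four-legged stool. The seat is 356×297 mm, 22 mm thick, top at z = 430 mm. It stands on four round legs, each 36 mm in diameter, from z = 0 to the seat underside, each leg's axis is inset half a diameter from the nearest pair of seat edges (so the leg's bounding box is flush with the corner).

B is a spool: two coaxial disc flanges of radius 128 mm and thickness 10 mm, joined by a core cylinder of radius 49 mm and height 228 mm. The lower flange rests on z = 0 and the three cylinders share a vertical axis.

The spool is on top of the stool.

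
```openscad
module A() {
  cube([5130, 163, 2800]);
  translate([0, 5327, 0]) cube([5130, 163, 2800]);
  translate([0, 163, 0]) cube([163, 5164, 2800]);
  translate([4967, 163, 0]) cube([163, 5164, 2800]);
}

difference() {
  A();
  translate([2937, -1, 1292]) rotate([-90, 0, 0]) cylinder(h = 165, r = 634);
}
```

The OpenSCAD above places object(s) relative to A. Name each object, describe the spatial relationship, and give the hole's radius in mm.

The subtracted cylinder has r = 634 mm.

A is a house frame. The house frame has a circular hole through its front wall. The hole's radius is 634 mm.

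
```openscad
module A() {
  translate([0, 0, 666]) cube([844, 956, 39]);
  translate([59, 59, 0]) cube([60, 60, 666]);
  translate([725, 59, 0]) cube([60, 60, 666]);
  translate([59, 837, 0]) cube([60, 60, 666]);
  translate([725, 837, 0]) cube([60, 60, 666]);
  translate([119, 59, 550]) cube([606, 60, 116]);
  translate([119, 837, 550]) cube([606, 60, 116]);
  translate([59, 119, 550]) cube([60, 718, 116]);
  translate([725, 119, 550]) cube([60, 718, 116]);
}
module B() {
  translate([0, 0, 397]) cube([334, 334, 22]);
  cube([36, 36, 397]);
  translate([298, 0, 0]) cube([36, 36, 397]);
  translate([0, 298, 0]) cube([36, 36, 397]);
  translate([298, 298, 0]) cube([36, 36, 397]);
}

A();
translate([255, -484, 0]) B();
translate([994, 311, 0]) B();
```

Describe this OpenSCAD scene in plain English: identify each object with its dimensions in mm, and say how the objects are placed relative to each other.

A is a table with a 844×956 mm rectangular top, 39 mm thick, top surface at z = 705 mm, supported by four 60×60 mm square legs, each inset 59 mm from the nearest pair of top edges, running from the floor. Four apron rails, 60 mm thick and 116 mm tall, run between adjacent legs with their top edges flush with the underside of the top and their outer faces flush with the legs' outer faces.

B is a simple wooden stool: a rectangular seat 334 mm (x) by 334 mm (y), 22 mm thick, top face at z = 419 mm, on four square legs, each 36×36 mm in cross-section. The legs rest on z = 0, each flush with a corner of the seat.

Two stools sit around the table at the −y, +x sides.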